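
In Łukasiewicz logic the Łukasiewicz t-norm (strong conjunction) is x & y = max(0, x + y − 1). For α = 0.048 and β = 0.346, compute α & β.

α & β = max(0, 0.048 + 0.346 − 1) = max(0, -0.606) = 0.000
For comparison, the Gödel (minimum) t-norm min(x, y) would give 0.048.

0.000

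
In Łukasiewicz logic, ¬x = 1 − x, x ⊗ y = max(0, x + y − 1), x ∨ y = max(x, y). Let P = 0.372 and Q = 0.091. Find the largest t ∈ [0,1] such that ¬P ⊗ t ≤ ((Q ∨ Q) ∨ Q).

¬P = 1 − 0.372 = 0.628
So the left factor is ¬P = 0.628.
Q ∨ Q = max(0.091, 0.091) = 0.091
(Q ∨ Q) ∨ Q = max(0.091, 0.091) = 0.091
So the right-hand bound is (Q ∨ Q) ∨ Q = 0.091.
The residuum of the Łukasiewicz t-norm gives the supremum: min(1, 1 − 0.628 + 0.091).
1 − 0.628 + 0.091 = 0.463, so t = min(1, 0.463) = 0.463.
Check: 0.628 ⊗ 0.463 = max(0, 0.091) = 0.091 ≤ 0.091.

0.463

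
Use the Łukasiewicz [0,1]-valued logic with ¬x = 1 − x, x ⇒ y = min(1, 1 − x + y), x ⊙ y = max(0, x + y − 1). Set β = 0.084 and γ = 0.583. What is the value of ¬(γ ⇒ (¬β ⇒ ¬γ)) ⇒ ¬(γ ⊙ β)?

1.000

¬β = 1 − 0.084 = 0.916
¬γ = 1 − 0.583 = 0.417
¬β ⇒ ¬γ = min(1, 1 − 0.916 + 0.417) = min(1, 0.501) = 0.501
γ ⇒ (¬β ⇒ ¬γ) = min(1, 1 − 0.583 + 0.501) = min(1, 0.918) = 0.918
¬(γ ⇒ (¬β ⇒ ¬γ)) = 1 − 0.918 = 0.082
γ ⊙ β = max(0, 0.583 + 0.084 − 1) = max(0, -0.333) = 0.000
¬(γ ⊙ β) = 1 − 0.000 = 1.000
¬(γ ⇒ (¬β ⇒ ¬γ)) ⇒ ¬(γ ⊙ β) = min(1, 1 − 0.082 + 1.000) = min(1, 1.918) = 1.000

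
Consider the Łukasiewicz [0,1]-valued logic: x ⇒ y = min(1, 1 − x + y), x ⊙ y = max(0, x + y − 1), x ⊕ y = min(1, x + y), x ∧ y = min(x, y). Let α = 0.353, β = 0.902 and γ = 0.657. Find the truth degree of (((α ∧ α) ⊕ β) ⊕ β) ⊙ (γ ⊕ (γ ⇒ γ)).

1.000

α ∧ α = min(0.353, 0.353) = 0.353
(α ∧ α) ⊕ β = min(1, 0.353 + 0.902) = min(1, 1.255) = 1.000
((α ∧ α) ⊕ β) ⊕ β = min(1, 1.000 + 0.902) = min(1, 1.902) = 1.000
γ ⇒ γ = min(1, 1 − 0.657 + 0.657) = min(1, 1.000) = 1.000
γ ⊕ (γ ⇒ γ) = min(1, 0.657 + 1.000) = min(1, 1.657) = 1.000
(((α ∧ α) ⊕ β) ⊕ β) ⊙ (γ ⊕ (γ ⇒ γ)) = max(0, 1.000 + 1.000 − 1) = max(0, 1.000) = 1.000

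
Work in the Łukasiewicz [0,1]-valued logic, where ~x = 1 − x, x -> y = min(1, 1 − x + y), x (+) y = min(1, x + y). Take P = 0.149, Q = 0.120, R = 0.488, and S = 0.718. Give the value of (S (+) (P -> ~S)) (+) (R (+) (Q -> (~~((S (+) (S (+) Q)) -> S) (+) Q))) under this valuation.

1.000

~S = 1 − 0.718 = 0.282
P -> ~S = min(1, 1 − 0.149 + 0.282) = min(1, 1.133) = 1.000
S (+) (P -> ~S) = min(1, 0.718 + 1.000) = min(1, 1.718) = 1.000
S (+) Q = min(1, 0.718 + 0.120) = min(1, 0.838) = 0.838
S (+) (S (+) Q) = min(1, 0.718 + 0.838) = min(1, 1.556) = 1.000
(S (+) (S (+) Q)) -> S = min(1, 1 − 1.000 + 0.718) = min(1, 0.718) = 0.718
~((S (+) (S (+) Q)) -> S) = 1 − 0.718 = 0.282
~~((S (+) (S (+) Q)) -> S) = 1 − 0.282 = 0.718
~~((S (+) (S (+) Q)) -> S) (+) Q = min(1, 0.718 + 0.120) = min(1, 0.838) = 0.838
Q -> (~~((S (+) (S (+) Q)) -> S) (+) Q) = min(1, 1 − 0.120 + 0.838) = min(1, 1.718) = 1.000
R (+) (Q -> (~~((S (+) (S (+) Q)) -> S) (+) Q)) = min(1, 0.488 + 1.000) = min(1, 1.488) = 1.000
(S (+) (P -> ~S)) (+) (R (+) (Q -> (~~((S (+) (S (+) Q)) -> S) (+) Q))) = min(1, 1.000 + 1.000) = min(1, 2.000) = 1.000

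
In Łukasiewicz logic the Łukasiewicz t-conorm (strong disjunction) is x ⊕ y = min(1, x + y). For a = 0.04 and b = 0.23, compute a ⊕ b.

0.27

a ⊕ b = min(1, 0.04 + 0.23) = min(1, 0.27) = 0.27
For comparison, the Gödel t-conorm max(x, y) would give 0.23.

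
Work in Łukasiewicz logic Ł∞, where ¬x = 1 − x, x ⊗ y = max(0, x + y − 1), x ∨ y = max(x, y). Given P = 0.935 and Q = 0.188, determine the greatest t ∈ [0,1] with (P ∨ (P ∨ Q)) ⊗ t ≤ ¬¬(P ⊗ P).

0.935

P ∨ Q = max(0.935, 0.188) = 0.935
P ∨ (P ∨ Q) = max(0.935, 0.935) = 0.935
So the left factor is P ∨ (P ∨ Q) = 0.935.
P ⊗ P = max(0, 0.935 + 0.935 − 1) = max(0, 0.870) = 0.870
¬(P ⊗ P) = 1 − 0.870 = 0.130
¬¬(P ⊗ P) = 1 − 0.130 = 0.870
So the right-hand bound is ¬¬(P ⊗ P) = 0.870.
The residuum of the Łukasiewicz t-norm gives the supremum: min(1, 1 − 0.935 + 0.870).
1 − 0.935 + 0.870 = 0.935, so t = min(1, 0.935) = 0.935.
Check: 0.935 ⊗ 0.935 = max(0, 0.870) = 0.870 ≤ 0.870.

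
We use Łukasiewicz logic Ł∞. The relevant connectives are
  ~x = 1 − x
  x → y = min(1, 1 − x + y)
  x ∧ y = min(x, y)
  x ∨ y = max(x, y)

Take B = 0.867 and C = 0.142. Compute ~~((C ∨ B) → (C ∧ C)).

C ∨ B = max(0.142, 0.867) = 0.867
C ∧ C = min(0.142, 0.142) = 0.142
(C ∨ B) → (C ∧ C) = min(1, 1 − 0.867 + 0.142) = min(1, 0.275) = 0.275
~((C ∨ B) → (C ∧ C)) = 1 − 0.275 = 0.725
~~((C ∨ B) → (C ∧ C)) = 1 − 0.725 = 0.275

0.275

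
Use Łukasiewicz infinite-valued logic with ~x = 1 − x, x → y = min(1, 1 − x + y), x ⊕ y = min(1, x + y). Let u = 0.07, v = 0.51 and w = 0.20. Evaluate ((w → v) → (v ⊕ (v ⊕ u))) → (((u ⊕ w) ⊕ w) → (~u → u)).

w → v = min(1, 1 − 0.20 + 0.51) = min(1, 1.31) = 1.00
v ⊕ u = min(1, 0.51 + 0.07) = min(1, 0.58) = 0.58
v ⊕ (v ⊕ u) = min(1, 0.51 + 0.58) = min(1, 1.09) = 1.00
(w → v) → (v ⊕ (v ⊕ u)) = min(1, 1 − 1.00 + 1.00) = min(1, 1.00) = 1.00
u ⊕ w = min(1, 0.07 + 0.20) = min(1, 0.27) = 0.27
(u ⊕ w) ⊕ w = min(1, 0.27 + 0.20) = min(1, 0.47) = 0.47
~u = 1 − 0.07 = 0.93
~u → u = min(1, 1 − 0.93 + 0.07) = min(1, 0.14) = 0.14
((u ⊕ w) ⊕ w) → (~u → u) = min(1, 1 − 0.47 + 0.14) = min(1, 0.67) = 0.67
((w → v) → (v ⊕ (v ⊕ u))) → (((u ⊕ w) ⊕ w) → (~u → u)) = min(1, 1 − 1.00 + 0.67) = min(1, 0.67) = 0.67

0.67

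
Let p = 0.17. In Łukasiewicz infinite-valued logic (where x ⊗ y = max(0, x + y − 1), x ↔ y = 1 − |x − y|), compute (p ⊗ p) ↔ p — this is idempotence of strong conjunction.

p ⊗ p = max(0, 0.17 + 0.17 − 1) = max(0, -0.66) = 0.00
(p ⊗ p) ↔ p = 1 − |0.00 − 0.17| = 1 − 0.17 = 0.83
(The value 0.83 < 1 shows this instance is not satisfied; fails in Ł∞ since a ⊗ a = max(0, 2a−1) ≠ a in general.)

0.83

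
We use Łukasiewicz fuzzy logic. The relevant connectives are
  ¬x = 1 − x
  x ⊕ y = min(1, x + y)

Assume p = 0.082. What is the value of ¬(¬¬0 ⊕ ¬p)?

¬0 = 1 − 0.000 = 1.000
¬¬0 = 1 − 1.000 = 0.000
¬p = 1 − 0.082 = 0.918
¬¬0 ⊕ ¬p = min(1, 0.000 + 0.918) = min(1, 0.918) = 0.918
¬(¬¬0 ⊕ ¬p) = 1 − 0.918 = 0.082

0.082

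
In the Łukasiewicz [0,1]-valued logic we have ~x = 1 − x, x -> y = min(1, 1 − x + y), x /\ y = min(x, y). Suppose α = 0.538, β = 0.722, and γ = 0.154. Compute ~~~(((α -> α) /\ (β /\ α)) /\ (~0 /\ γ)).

α -> α = min(1, 1 − 0.538 + 0.538) = min(1, 1.000) = 1.000
β /\ α = min(0.722, 0.538) = 0.538
(α -> α) /\ (β /\ α) = min(1.000, 0.538) = 0.538
~0 = 1 − 0.000 = 1.000
~0 /\ γ = min(1.000, 0.154) = 0.154
((α -> α) /\ (β /\ α)) /\ (~0 /\ γ) = min(0.538, 0.154) = 0.154
~(((α -> α) /\ (β /\ α)) /\ (~0 /\ γ)) = 1 − 0.154 = 0.846
~~(((α -> α) /\ (β /\ α)) /\ (~0 /\ γ)) = 1 − 0.846 = 0.154
~~~(((α -> α) /\ (β /\ α)) /\ (~0 /\ γ)) = 1 − 0.154 = 0.846

0.846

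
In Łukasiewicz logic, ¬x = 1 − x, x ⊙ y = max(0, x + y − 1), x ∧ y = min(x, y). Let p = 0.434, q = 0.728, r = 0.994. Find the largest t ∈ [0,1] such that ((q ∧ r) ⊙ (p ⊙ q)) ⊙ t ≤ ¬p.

1.000

q ∧ r = min(0.728, 0.994) = 0.728
p ⊙ q = max(0, 0.434 + 0.728 − 1) = max(0, 0.162) = 0.162
(q ∧ r) ⊙ (p ⊙ q) = max(0, 0.728 + 0.162 − 1) = max(0, -0.110) = 0.000
So the left factor is (q ∧ r) ⊙ (p ⊙ q) = 0.000.
¬p = 1 − 0.434 = 0.566
So the right-hand bound is ¬p = 0.566.
The residuum of the Łukasiewicz t-norm gives the supremum: min(1, 1 − 0.000 + 0.566).
1 − 0.000 + 0.566 = 1.566, so t = min(1, 1.566) = 1.000.
Check: 0.000 ⊙ 1.000 = max(0, 0.000) = 0.000 ≤ 0.566.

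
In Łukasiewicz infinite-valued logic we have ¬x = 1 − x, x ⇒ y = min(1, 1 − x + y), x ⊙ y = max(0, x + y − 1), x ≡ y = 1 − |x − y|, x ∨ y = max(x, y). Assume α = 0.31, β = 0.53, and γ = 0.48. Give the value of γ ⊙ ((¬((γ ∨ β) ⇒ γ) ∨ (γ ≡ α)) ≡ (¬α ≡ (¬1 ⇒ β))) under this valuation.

γ ∨ β = max(0.48, 0.53) = 0.53
(γ ∨ β) ⇒ γ = min(1, 1 − 0.53 + 0.48) = min(1, 0.95) = 0.95
¬((γ ∨ β) ⇒ γ) = 1 − 0.95 = 0.05
γ ≡ α = 1 − |0.48 − 0.31| = 1 − 0.17 = 0.83
¬((γ ∨ β) ⇒ γ) ∨ (γ ≡ α) = max(0.05, 0.83) = 0.83
¬α = 1 − 0.31 = 0.69
¬1 = 1 − 1.00 = 0.00
¬1 ⇒ β = min(1, 1 − 0.00 + 0.53) = min(1, 1.53) = 1.00
¬α ≡ (¬1 ⇒ β) = 1 − |0.69 − 1.00| = 1 − 0.31 = 0.69
(¬((γ ∨ β) ⇒ γ) ∨ (γ ≡ α)) ≡ (¬α ≡ (¬1 ⇒ β)) = 1 − |0.83 − 0.69| = 1 − 0.14 = 0.86
γ ⊙ ((¬((γ ∨ β) ⇒ γ) ∨ (γ ≡ α)) ≡ (¬α ≡ (¬1 ⇒ β))) = max(0, 0.48 + 0.86 − 1) = max(0, 0.34) = 0.34

0.34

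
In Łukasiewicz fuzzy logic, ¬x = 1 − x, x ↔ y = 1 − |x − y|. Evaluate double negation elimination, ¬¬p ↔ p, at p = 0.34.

¬p = 1 − 0.34 = 0.66
¬¬p = 1 − 0.66 = 0.34
¬¬p ↔ p = 1 − |0.34 − 0.34| = 1 − 0.00 = 1.00
(As expected: always 1 in Ł∞ since negation is involutive.)

1.00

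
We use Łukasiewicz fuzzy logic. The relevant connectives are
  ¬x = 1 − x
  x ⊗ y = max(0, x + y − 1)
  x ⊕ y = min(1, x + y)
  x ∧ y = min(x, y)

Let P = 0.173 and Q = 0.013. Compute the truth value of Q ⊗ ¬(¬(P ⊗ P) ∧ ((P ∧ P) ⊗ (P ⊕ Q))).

0.013

P ⊗ P = max(0, 0.173 + 0.173 − 1) = max(0, -0.654) = 0.000
¬(P ⊗ P) = 1 − 0.000 = 1.000
P ∧ P = min(0.173, 0.173) = 0.173
P ⊕ Q = min(1, 0.173 + 0.013) = min(1, 0.186) = 0.186
(P ∧ P) ⊗ (P ⊕ Q) = max(0, 0.173 + 0.186 − 1) = max(0, -0.641) = 0.000
¬(P ⊗ P) ∧ ((P ∧ P) ⊗ (P ⊕ Q)) = min(1.000, 0.000) = 0.000
¬(¬(P ⊗ P) ∧ ((P ∧ P) ⊗ (P ⊕ Q))) = 1 − 0.000 = 1.000
Q ⊗ ¬(¬(P ⊗ P) ∧ ((P ∧ P) ⊗ (P ⊕ Q))) = max(0, 0.013 + 1.000 − 1) = max(0, 0.013) = 0.013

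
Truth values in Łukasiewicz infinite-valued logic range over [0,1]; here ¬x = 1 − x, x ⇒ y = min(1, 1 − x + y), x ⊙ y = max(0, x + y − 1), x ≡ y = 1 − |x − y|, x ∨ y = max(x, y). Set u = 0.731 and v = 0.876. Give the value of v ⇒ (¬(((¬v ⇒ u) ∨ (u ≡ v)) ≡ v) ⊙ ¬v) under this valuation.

¬v = 1 − 0.876 = 0.124
¬v ⇒ u = min(1, 1 − 0.124 + 0.731) = min(1, 1.607) = 1.000
u ≡ v = 1 − |0.731 − 0.876| = 1 − 0.145 = 0.855
(¬v ⇒ u) ∨ (u ≡ v) = max(1.000, 0.855) = 1.000
((¬v ⇒ u) ∨ (u ≡ v)) ≡ v = 1 − |1.000 − 0.876| = 1 − 0.124 = 0.876
¬(((¬v ⇒ u) ∨ (u ≡ v)) ≡ v) = 1 − 0.876 = 0.124
¬(((¬v ⇒ u) ∨ (u ≡ v)) ≡ v) ⊙ ¬v = max(0, 0.124 + 0.124 − 1) = max(0, -0.752) = 0.000
v ⇒ (¬(((¬v ⇒ u) ∨ (u ≡ v)) ≡ v) ⊙ ¬v) = min(1, 1 − 0.876 + 0.000) = min(1, 0.124) = 0.124

0.124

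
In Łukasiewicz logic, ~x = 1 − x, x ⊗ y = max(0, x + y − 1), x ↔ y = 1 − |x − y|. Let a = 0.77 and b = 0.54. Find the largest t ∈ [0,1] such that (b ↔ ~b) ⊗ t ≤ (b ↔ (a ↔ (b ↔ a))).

~b = 1 − 0.54 = 0.46
b ↔ ~b = 1 − |0.54 − 0.46| = 1 − 0.08 = 0.92
So the left factor is b ↔ ~b = 0.92.
b ↔ a = 1 − |0.54 − 0.77| = 1 − 0.23 = 0.77
a ↔ (b ↔ a) = 1 − |0.77 − 0.77| = 1 − 0.00 = 1.00
b ↔ (a ↔ (b ↔ a)) = 1 − |0.54 − 1.00| = 1 − 0.46 = 0.54
So the right-hand bound is b ↔ (a ↔ (b ↔ a)) = 0.54.
The residuum of the Łukasiewicz t-norm gives the supremum: min(1, 1 − 0.92 + 0.54).
1 − 0.92 + 0.54 = 0.62, so t = min(1, 0.62) = 0.62.
Check: 0.92 ⊗ 0.62 = max(0, 0.54) = 0.54 ≤ 0.54.

0.62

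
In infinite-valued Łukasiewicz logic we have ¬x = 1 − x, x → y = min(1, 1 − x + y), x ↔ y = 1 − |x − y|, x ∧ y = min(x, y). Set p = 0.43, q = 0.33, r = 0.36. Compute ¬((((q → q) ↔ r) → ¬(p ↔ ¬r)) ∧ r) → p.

q → q = min(1, 1 − 0.33 + 0.33) = min(1, 1.00) = 1.00
(q → q) ↔ r = 1 − |1.00 − 0.36| = 1 − 0.64 = 0.36
¬r = 1 − 0.36 = 0.64
p ↔ ¬r = 1 − |0.43 − 0.64| = 1 − 0.21 = 0.79
¬(p ↔ ¬r) = 1 − 0.79 = 0.21
((q → q) ↔ r) → ¬(p ↔ ¬r) = min(1, 1 − 0.36 + 0.21) = min(1, 0.85) = 0.85
(((q → q) ↔ r) → ¬(p ↔ ¬r)) ∧ r = min(0.85, 0.36) = 0.36
¬((((q → q) ↔ r) → ¬(p ↔ ¬r)) ∧ r) = 1 − 0.36 = 0.64
¬((((q → q) ↔ r) → ¬(p ↔ ¬r)) ∧ r) → p = min(1, 1 − 0.64 + 0.43) = min(1, 0.79) = 0.79

0.79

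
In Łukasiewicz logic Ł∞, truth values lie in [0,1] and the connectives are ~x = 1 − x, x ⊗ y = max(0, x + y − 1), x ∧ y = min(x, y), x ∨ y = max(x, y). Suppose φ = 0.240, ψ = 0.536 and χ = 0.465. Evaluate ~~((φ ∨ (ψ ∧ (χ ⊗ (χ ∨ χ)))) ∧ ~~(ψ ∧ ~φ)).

χ ∨ χ = max(0.465, 0.465) = 0.465
χ ⊗ (χ ∨ χ) = max(0, 0.465 + 0.465 − 1) = max(0, -0.070) = 0.000
ψ ∧ (χ ⊗ (χ ∨ χ)) = min(0.536, 0.000) = 0.000
φ ∨ (ψ ∧ (χ ⊗ (χ ∨ χ))) = max(0.240, 0.000) = 0.240
~φ = 1 − 0.240 = 0.760
ψ ∧ ~φ = min(0.536, 0.760) = 0.536
~(ψ ∧ ~φ) = 1 − 0.536 = 0.464
~~(ψ ∧ ~φ) = 1 − 0.464 = 0.536
(φ ∨ (ψ ∧ (χ ⊗ (χ ∨ χ)))) ∧ ~~(ψ ∧ ~φ) = min(0.240, 0.536) = 0.240
~((φ ∨ (ψ ∧ (χ ⊗ (χ ∨ χ)))) ∧ ~~(ψ ∧ ~φ)) = 1 − 0.240 = 0.760
~~((φ ∨ (ψ ∧ (χ ⊗ (χ ∨ χ)))) ∧ ~~(ψ ∧ ~φ)) = 1 − 0.760 = 0.240

0.240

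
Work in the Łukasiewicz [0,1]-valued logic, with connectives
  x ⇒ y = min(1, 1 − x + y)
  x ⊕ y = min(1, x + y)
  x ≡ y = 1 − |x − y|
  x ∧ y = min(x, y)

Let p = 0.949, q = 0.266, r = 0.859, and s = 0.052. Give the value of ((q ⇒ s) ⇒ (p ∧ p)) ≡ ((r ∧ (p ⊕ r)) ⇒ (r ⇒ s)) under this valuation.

q ⇒ s = min(1, 1 − 0.266 + 0.052) = min(1, 0.786) = 0.786
p ∧ p = min(0.949, 0.949) = 0.949
(q ⇒ s) ⇒ (p ∧ p) = min(1, 1 − 0.786 + 0.949) = min(1, 1.163) = 1.000
p ⊕ r = min(1, 0.949 + 0.859) = min(1, 1.808) = 1.000
r ∧ (p ⊕ r) = min(0.859, 1.000) = 0.859
r ⇒ s = min(1, 1 − 0.859 + 0.052) = min(1, 0.193) = 0.193
(r ∧ (p ⊕ r)) ⇒ (r ⇒ s) = min(1, 1 − 0.859 + 0.193) = min(1, 0.334) = 0.334
((q ⇒ s) ⇒ (p ∧ p)) ≡ ((r ∧ (p ⊕ r)) ⇒ (r ⇒ s)) = 1 − |1.000 − 0.334| = 1 − 0.666 = 0.334

0.334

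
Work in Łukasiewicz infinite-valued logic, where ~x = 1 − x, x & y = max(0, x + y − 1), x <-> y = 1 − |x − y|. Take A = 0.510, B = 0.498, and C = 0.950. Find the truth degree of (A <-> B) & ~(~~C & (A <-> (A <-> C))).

0.088

A <-> B = 1 − |0.510 − 0.498| = 1 − 0.012 = 0.988
~C = 1 − 0.950 = 0.050
~~C = 1 − 0.050 = 0.950
A <-> C = 1 − |0.510 − 0.950| = 1 − 0.440 = 0.560
A <-> (A <-> C) = 1 − |0.510 − 0.560| = 1 − 0.050 = 0.950
~~C & (A <-> (A <-> C)) = max(0, 0.950 + 0.950 − 1) = max(0, 0.900) = 0.900
~(~~C & (A <-> (A <-> C))) = 1 − 0.900 = 0.100
(A <-> B) & ~(~~C & (A <-> (A <-> C))) = max(0, 0.988 + 0.100 − 1) = max(0, 0.088) = 0.088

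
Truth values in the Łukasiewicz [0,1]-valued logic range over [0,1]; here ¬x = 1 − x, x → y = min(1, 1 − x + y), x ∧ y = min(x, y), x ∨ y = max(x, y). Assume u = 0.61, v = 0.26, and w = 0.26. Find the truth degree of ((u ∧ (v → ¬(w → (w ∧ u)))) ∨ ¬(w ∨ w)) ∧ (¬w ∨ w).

0.74

w ∧ u = min(0.26, 0.61) = 0.26
w → (w ∧ u) = min(1, 1 − 0.26 + 0.26) = min(1, 1.00) = 1.00
¬(w → (w ∧ u)) = 1 − 1.00 = 0.00
v → ¬(w → (w ∧ u)) = min(1, 1 − 0.26 + 0.00) = min(1, 0.74) = 0.74
u ∧ (v → ¬(w → (w ∧ u))) = min(0.61, 0.74) = 0.61
w ∨ w = max(0.26, 0.26) = 0.26
¬(w ∨ w) = 1 − 0.26 = 0.74
(u ∧ (v → ¬(w → (w ∧ u)))) ∨ ¬(w ∨ w) = max(0.61, 0.74) = 0.74
¬w = 1 − 0.26 = 0.74
¬w ∨ w = max(0.74, 0.26) = 0.74
((u ∧ (v → ¬(w → (w ∧ u)))) ∨ ¬(w ∨ w)) ∧ (¬w ∨ w) = min(0.74, 0.74) = 0.74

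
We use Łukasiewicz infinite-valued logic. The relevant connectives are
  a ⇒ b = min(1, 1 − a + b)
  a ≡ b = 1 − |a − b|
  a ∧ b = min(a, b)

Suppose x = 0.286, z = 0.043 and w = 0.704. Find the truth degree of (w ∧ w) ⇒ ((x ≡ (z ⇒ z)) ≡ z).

w ∧ w = min(0.704, 0.704) = 0.704
z ⇒ z = min(1, 1 − 0.043 + 0.043) = min(1, 1.000) = 1.000
x ≡ (z ⇒ z) = 1 − |0.286 − 1.000| = 1 − 0.714 = 0.286
(x ≡ (z ⇒ z)) ≡ z = 1 − |0.286 − 0.043| = 1 − 0.243 = 0.757
(w ∧ w) ⇒ ((x ≡ (z ⇒ z)) ≡ z) = min(1, 1 − 0.704 + 0.757) = min(1, 1.053) = 1.000

1.000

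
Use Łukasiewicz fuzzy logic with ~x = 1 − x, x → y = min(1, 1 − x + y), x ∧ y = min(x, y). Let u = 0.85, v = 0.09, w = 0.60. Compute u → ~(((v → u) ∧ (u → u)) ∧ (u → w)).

0.40

v → u = min(1, 1 − 0.09 + 0.85) = min(1, 1.76) = 1.00
u → u = min(1, 1 − 0.85 + 0.85) = min(1, 1.00) = 1.00
(v → u) ∧ (u → u) = min(1.00, 1.00) = 1.00
u → w = min(1, 1 − 0.85 + 0.60) = min(1, 0.75) = 0.75
((v → u) ∧ (u → u)) ∧ (u → w) = min(1.00, 0.75) = 0.75
~(((v → u) ∧ (u → u)) ∧ (u → w)) = 1 − 0.75 = 0.25
u → ~(((v → u) ∧ (u → u)) ∧ (u → w)) = min(1, 1 − 0.85 + 0.25) = min(1, 0.40) = 0.40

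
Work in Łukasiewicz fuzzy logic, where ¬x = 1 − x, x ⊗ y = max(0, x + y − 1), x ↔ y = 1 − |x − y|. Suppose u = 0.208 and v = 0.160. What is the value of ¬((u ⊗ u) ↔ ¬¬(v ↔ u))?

u ⊗ u = max(0, 0.208 + 0.208 − 1) = max(0, -0.584) = 0.000
v ↔ u = 1 − |0.160 − 0.208| = 1 − 0.048 = 0.952
¬(v ↔ u) = 1 − 0.952 = 0.048
¬¬(v ↔ u) = 1 − 0.048 = 0.952
(u ⊗ u) ↔ ¬¬(v ↔ u) = 1 − |0.000 − 0.952| = 1 − 0.952 = 0.048
¬((u ⊗ u) ↔ ¬¬(v ↔ u)) = 1 − 0.048 = 0.952

0.952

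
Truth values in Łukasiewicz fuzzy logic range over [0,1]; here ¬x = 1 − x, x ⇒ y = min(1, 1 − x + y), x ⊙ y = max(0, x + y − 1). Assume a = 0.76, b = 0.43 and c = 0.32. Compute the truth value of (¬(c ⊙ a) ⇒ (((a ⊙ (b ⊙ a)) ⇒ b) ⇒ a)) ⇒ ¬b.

c ⊙ a = max(0, 0.32 + 0.76 − 1) = max(0, 0.08) = 0.08
¬(c ⊙ a) = 1 − 0.08 = 0.92
b ⊙ a = max(0, 0.43 + 0.76 − 1) = max(0, 0.19) = 0.19
a ⊙ (b ⊙ a) = max(0, 0.76 + 0.19 − 1) = max(0, -0.05) = 0.00
(a ⊙ (b ⊙ a)) ⇒ b = min(1, 1 − 0.00 + 0.43) = min(1, 1.43) = 1.00
((a ⊙ (b ⊙ a)) ⇒ b) ⇒ a = min(1, 1 − 1.00 + 0.76) = min(1, 0.76) = 0.76
¬(c ⊙ a) ⇒ (((a ⊙ (b ⊙ a)) ⇒ b) ⇒ a) = min(1, 1 − 0.92 + 0.76) = min(1, 0.84) = 0.84
¬b = 1 − 0.43 = 0.57
(¬(c ⊙ a) ⇒ (((a ⊙ (b ⊙ a)) ⇒ b) ⇒ a)) ⇒ ¬b = min(1, 1 − 0.84 + 0.57) = min(1, 0.73) = 0.73

0.73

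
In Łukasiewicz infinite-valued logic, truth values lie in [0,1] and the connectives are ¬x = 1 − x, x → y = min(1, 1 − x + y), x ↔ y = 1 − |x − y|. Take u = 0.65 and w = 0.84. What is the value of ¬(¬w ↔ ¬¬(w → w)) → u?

0.81

¬w = 1 − 0.84 = 0.16
w → w = min(1, 1 − 0.84 + 0.84) = min(1, 1.00) = 1.00
¬(w → w) = 1 − 1.00 = 0.00
¬¬(w → w) = 1 − 0.00 = 1.00
¬w ↔ ¬¬(w → w) = 1 − |0.16 − 1.00| = 1 − 0.84 = 0.16
¬(¬w ↔ ¬¬(w → w)) = 1 − 0.16 = 0.84
¬(¬w ↔ ¬¬(w → w)) → u = min(1, 1 − 0.84 + 0.65) = min(1, 0.81) = 0.81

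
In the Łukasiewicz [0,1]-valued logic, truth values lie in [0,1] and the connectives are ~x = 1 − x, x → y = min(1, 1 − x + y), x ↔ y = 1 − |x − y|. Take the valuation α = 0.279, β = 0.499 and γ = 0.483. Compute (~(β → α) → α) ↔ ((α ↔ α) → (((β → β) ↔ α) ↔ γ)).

0.796

β → α = min(1, 1 − 0.499 + 0.279) = min(1, 0.780) = 0.780
~(β → α) = 1 − 0.780 = 0.220
~(β → α) → α = min(1, 1 − 0.220 + 0.279) = min(1, 1.059) = 1.000
α ↔ α = 1 − |0.279 − 0.279| = 1 − 0.000 = 1.000
β → β = min(1, 1 − 0.499 + 0.499) = min(1, 1.000) = 1.000
(β → β) ↔ α = 1 − |1.000 − 0.279| = 1 − 0.721 = 0.279
((β → β) ↔ α) ↔ γ = 1 − |0.279 − 0.483| = 1 − 0.204 = 0.796
(α ↔ α) → (((β → β) ↔ α) ↔ γ) = min(1, 1 − 1.000 + 0.796) = min(1, 0.796) = 0.796
(~(β → α) → α) ↔ ((α ↔ α) → (((β → β) ↔ α) ↔ γ)) = 1 − |1.000 − 0.796| = 1 − 0.204 = 0.796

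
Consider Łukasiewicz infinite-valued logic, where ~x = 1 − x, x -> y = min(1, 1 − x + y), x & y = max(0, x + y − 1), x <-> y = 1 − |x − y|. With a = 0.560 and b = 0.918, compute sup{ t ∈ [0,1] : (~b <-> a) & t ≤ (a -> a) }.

~b = 1 − 0.918 = 0.082
~b <-> a = 1 − |0.082 − 0.560| = 1 − 0.478 = 0.522
So the left factor is ~b <-> a = 0.522.
a -> a = min(1, 1 − 0.560 + 0.560) = min(1, 1.000) = 1.000
So the right-hand bound is a -> a = 1.000.
The residuum of the Łukasiewicz t-norm gives the supremum: min(1, 1 − 0.522 + 1.000).
1 − 0.522 + 1.000 = 1.478, so t = min(1, 1.478) = 1.000.
Check: 0.522 & 1.000 = max(0, 0.522) = 0.522 ≤ 1.000.

1.000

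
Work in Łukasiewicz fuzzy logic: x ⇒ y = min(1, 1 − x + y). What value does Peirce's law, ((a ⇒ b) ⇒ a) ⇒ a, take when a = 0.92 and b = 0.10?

a ⇒ b = min(1, 1 − 0.92 + 0.10) = min(1, 0.18) = 0.18
(a ⇒ b) ⇒ a = min(1, 1 − 0.18 + 0.92) = min(1, 1.74) = 1.00
((a ⇒ b) ⇒ a) ⇒ a = min(1, 1 − 1.00 + 0.92) = min(1, 0.92) = 0.92
(The value 0.92 < 1 shows this instance is not satisfied; not a Ł∞-tautology in general.)

0.92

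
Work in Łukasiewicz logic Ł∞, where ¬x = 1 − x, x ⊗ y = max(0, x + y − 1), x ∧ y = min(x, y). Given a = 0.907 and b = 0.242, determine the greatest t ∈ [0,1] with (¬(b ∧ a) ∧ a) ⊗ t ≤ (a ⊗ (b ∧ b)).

b ∧ a = min(0.242, 0.907) = 0.242
¬(b ∧ a) = 1 − 0.242 = 0.758
¬(b ∧ a) ∧ a = min(0.758, 0.907) = 0.758
So the left factor is ¬(b ∧ a) ∧ a = 0.758.
b ∧ b = min(0.242, 0.242) = 0.242
a ⊗ (b ∧ b) = max(0, 0.907 + 0.242 − 1) = max(0, 0.149) = 0.149
So the right-hand bound is a ⊗ (b ∧ b) = 0.149.
The residuum of the Łukasiewicz t-norm gives the supremum: min(1, 1 − 0.758 + 0.149).
1 − 0.758 + 0.149 = 0.391, so t = min(1, 0.391) = 0.391.
Check: 0.758 ⊗ 0.391 = max(0, 0.149) = 0.149 ≤ 0.149.

0.391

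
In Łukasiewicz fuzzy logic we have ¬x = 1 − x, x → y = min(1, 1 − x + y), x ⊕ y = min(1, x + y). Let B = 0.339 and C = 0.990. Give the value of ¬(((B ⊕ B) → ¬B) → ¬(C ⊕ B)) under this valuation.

0.983

B ⊕ B = min(1, 0.339 + 0.339) = min(1, 0.678) = 0.678
¬B = 1 − 0.339 = 0.661
(B ⊕ B) → ¬B = min(1, 1 − 0.678 + 0.661) = min(1, 0.983) = 0.983
C ⊕ B = min(1, 0.990 + 0.339) = min(1, 1.329) = 1.000
¬(C ⊕ B) = 1 − 1.000 = 0.000
((B ⊕ B) → ¬B) → ¬(C ⊕ B) = min(1, 1 − 0.983 + 0.000) = min(1, 0.017) = 0.017
¬(((B ⊕ B) → ¬B) → ¬(C ⊕ B)) = 1 − 0.017 = 0.983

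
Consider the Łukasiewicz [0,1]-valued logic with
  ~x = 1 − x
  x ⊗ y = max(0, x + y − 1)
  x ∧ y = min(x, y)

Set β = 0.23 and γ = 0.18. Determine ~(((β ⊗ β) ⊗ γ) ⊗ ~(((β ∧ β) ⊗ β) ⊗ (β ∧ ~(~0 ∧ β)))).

1.00

β ⊗ β = max(0, 0.23 + 0.23 − 1) = max(0, -0.54) = 0.00
(β ⊗ β) ⊗ γ = max(0, 0.00 + 0.18 − 1) = max(0, -0.82) = 0.00
β ∧ β = min(0.23, 0.23) = 0.23
(β ∧ β) ⊗ β = max(0, 0.23 + 0.23 − 1) = max(0, -0.54) = 0.00
~0 = 1 − 0.00 = 1.00
~0 ∧ β = min(1.00, 0.23) = 0.23
~(~0 ∧ β) = 1 − 0.23 = 0.77
β ∧ ~(~0 ∧ β) = min(0.23, 0.77) = 0.23
((β ∧ β) ⊗ β) ⊗ (β ∧ ~(~0 ∧ β)) = max(0, 0.00 + 0.23 − 1) = max(0, -0.77) = 0.00
~(((β ∧ β) ⊗ β) ⊗ (β ∧ ~(~0 ∧ β))) = 1 − 0.00 = 1.00
((β ⊗ β) ⊗ γ) ⊗ ~(((β ∧ β) ⊗ β) ⊗ (β ∧ ~(~0 ∧ β))) = max(0, 0.00 + 1.00 − 1) = max(0, 0.00) = 0.00
~(((β ⊗ β) ⊗ γ) ⊗ ~(((β ∧ β) ⊗ β) ⊗ (β ∧ ~(~0 ∧ β)))) = 1 − 0.00 = 1.00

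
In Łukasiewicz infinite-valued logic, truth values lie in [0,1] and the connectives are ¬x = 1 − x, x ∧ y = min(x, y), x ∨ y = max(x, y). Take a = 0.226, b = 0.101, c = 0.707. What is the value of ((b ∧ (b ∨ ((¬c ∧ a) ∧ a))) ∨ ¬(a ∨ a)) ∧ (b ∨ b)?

0.101

¬c = 1 − 0.707 = 0.293
¬c ∧ a = min(0.293, 0.226) = 0.226
(¬c ∧ a) ∧ a = min(0.226, 0.226) = 0.226
b ∨ ((¬c ∧ a) ∧ a) = max(0.101, 0.226) = 0.226
b ∧ (b ∨ ((¬c ∧ a) ∧ a)) = min(0.101, 0.226) = 0.101
a ∨ a = max(0.226, 0.226) = 0.226
¬(a ∨ a) = 1 − 0.226 = 0.774
(b ∧ (b ∨ ((¬c ∧ a) ∧ a))) ∨ ¬(a ∨ a) = max(0.101, 0.774) = 0.774
b ∨ b = max(0.101, 0.101) = 0.101
((b ∧ (b ∨ ((¬c ∧ a) ∧ a))) ∨ ¬(a ∨ a)) ∧ (b ∨ b) = min(0.774, 0.101) = 0.101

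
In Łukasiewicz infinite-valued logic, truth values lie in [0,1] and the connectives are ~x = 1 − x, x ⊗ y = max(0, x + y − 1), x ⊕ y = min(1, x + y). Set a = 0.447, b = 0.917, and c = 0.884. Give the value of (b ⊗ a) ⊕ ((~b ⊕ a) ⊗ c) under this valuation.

0.778

b ⊗ a = max(0, 0.917 + 0.447 − 1) = max(0, 0.364) = 0.364
~b = 1 − 0.917 = 0.083
~b ⊕ a = min(1, 0.083 + 0.447) = min(1, 0.530) = 0.530
(~b ⊕ a) ⊗ c = max(0, 0.530 + 0.884 − 1) = max(0, 0.414) = 0.414
(b ⊗ a) ⊕ ((~b ⊕ a) ⊗ c) = min(1, 0.364 + 0.414) = min(1, 0.778) = 0.778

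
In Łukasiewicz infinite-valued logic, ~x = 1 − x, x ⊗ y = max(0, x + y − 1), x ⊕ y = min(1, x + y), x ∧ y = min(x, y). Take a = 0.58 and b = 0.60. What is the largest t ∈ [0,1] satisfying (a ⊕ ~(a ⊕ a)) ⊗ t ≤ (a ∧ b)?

1.00

a ⊕ a = min(1, 0.58 + 0.58) = min(1, 1.16) = 1.00
~(a ⊕ a) = 1 − 1.00 = 0.00
a ⊕ ~(a ⊕ a) = min(1, 0.58 + 0.00) = min(1, 0.58) = 0.58
So the left factor is a ⊕ ~(a ⊕ a) = 0.58.
a ∧ b = min(0.58, 0.60) = 0.58
So the right-hand bound is a ∧ b = 0.58.
The residuum of the Łukasiewicz t-norm gives the supremum: min(1, 1 − 0.58 + 0.58).
1 − 0.58 + 0.58 = 1.00, so t = min(1, 1.00) = 1.00.
Check: 0.58 ⊗ 1.00 = max(0, 0.58) = 0.58 ≤ 0.58.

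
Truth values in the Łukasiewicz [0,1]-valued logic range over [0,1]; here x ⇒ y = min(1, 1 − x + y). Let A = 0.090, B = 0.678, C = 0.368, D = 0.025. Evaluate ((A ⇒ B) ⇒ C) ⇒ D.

A ⇒ B = min(1, 1 − 0.090 + 0.678) = min(1, 1.588) = 1.000
(A ⇒ B) ⇒ C = min(1, 1 − 1.000 + 0.368) = min(1, 0.368) = 0.368
((A ⇒ B) ⇒ C) ⇒ D = min(1, 1 − 0.368 + 0.025) = min(1, 0.657) = 0.657

0.657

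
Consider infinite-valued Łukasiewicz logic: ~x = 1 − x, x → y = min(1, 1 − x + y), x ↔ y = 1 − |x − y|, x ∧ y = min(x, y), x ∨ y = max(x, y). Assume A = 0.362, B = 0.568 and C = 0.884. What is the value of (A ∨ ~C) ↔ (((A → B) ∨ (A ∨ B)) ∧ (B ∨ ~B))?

0.794

~C = 1 − 0.884 = 0.116
A ∨ ~C = max(0.362, 0.116) = 0.362
A → B = min(1, 1 − 0.362 + 0.568) = min(1, 1.206) = 1.000
A ∨ B = max(0.362, 0.568) = 0.568
(A → B) ∨ (A ∨ B) = max(1.000, 0.568) = 1.000
~B = 1 − 0.568 = 0.432
B ∨ ~B = max(0.568, 0.432) = 0.568
((A → B) ∨ (A ∨ B)) ∧ (B ∨ ~B) = min(1.000, 0.568) = 0.568
(A ∨ ~C) ↔ (((A → B) ∨ (A ∨ B)) ∧ (B ∨ ~B)) = 1 − |0.362 − 0.568| = 1 − 0.206 = 0.794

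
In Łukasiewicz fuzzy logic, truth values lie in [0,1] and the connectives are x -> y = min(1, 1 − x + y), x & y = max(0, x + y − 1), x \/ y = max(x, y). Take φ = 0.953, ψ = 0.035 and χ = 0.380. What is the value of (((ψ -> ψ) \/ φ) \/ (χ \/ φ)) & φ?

0.953

ψ -> ψ = min(1, 1 − 0.035 + 0.035) = min(1, 1.000) = 1.000
(ψ -> ψ) \/ φ = max(1.000, 0.953) = 1.000
χ \/ φ = max(0.380, 0.953) = 0.953
((ψ -> ψ) \/ φ) \/ (χ \/ φ) = max(1.000, 0.953) = 1.000
(((ψ -> ψ) \/ φ) \/ (χ \/ φ)) & φ = max(0, 1.000 + 0.953 − 1) = max(0, 0.953) = 0.953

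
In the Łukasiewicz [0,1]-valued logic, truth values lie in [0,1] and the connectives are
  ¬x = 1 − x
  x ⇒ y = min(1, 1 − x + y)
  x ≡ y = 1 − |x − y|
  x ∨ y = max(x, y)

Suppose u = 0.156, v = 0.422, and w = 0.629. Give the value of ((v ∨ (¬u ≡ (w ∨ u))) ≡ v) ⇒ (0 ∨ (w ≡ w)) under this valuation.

¬u = 1 − 0.156 = 0.844
w ∨ u = max(0.629, 0.156) = 0.629
¬u ≡ (w ∨ u) = 1 − |0.844 − 0.629| = 1 − 0.215 = 0.785
v ∨ (¬u ≡ (w ∨ u)) = max(0.422, 0.785) = 0.785
(v ∨ (¬u ≡ (w ∨ u))) ≡ v = 1 − |0.785 − 0.422| = 1 − 0.363 = 0.637
w ≡ w = 1 − |0.629 − 0.629| = 1 − 0.000 = 1.000
0 ∨ (w ≡ w) = max(0.000, 1.000) = 1.000
((v ∨ (¬u ≡ (w ∨ u))) ≡ v) ⇒ (0 ∨ (w ≡ w)) = min(1, 1 − 0.637 + 1.000) = min(1, 1.363) = 1.000

1.000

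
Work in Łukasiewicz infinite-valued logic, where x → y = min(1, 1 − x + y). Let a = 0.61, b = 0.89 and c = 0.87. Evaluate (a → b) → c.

a → b = min(1, 1 − 0.61 + 0.89) = min(1, 1.28) = 1.00
(a → b) → c = min(1, 1 − 1.00 + 0.87) = min(1, 0.87) = 0.87

0.87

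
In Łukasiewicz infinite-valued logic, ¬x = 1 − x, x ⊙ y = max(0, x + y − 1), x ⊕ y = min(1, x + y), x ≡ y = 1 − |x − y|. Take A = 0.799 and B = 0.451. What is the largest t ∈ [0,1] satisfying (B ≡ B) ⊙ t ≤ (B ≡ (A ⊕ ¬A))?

B ≡ B = 1 − |0.451 − 0.451| = 1 − 0.000 = 1.000
So the left factor is B ≡ B = 1.000.
¬A = 1 − 0.799 = 0.201
A ⊕ ¬A = min(1, 0.799 + 0.201) = min(1, 1.000) = 1.000
B ≡ (A ⊕ ¬A) = 1 − |0.451 − 1.000| = 1 − 0.549 = 0.451
So the right-hand bound is B ≡ (A ⊕ ¬A) = 0.451.
The residuum of the Łukasiewicz t-norm gives the supremum: min(1, 1 − 1.000 + 0.451).
1 − 1.000 + 0.451 = 0.451, so t = min(1, 0.451) = 0.451.
Check: 1.000 ⊙ 0.451 = max(0, 0.451) = 0.451 ≤ 0.451.

0.451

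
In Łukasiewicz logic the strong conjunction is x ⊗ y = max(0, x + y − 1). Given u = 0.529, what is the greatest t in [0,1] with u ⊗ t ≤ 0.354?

The residuum of the Łukasiewicz t-norm gives the supremum: min(1, 1 − 0.529 + 0.354).
1 − 0.529 + 0.354 = 0.825, so t = min(1, 0.825) = 0.825.
Check: 0.529 ⊗ 0.825 = max(0, 0.354) = 0.354 ≤ 0.354.

0.825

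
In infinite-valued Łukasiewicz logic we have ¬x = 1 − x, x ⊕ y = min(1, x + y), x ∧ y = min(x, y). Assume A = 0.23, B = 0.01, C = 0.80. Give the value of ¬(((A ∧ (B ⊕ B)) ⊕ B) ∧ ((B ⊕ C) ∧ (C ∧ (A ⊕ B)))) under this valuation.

0.97

B ⊕ B = min(1, 0.01 + 0.01) = min(1, 0.02) = 0.02
A ∧ (B ⊕ B) = min(0.23, 0.02) = 0.02
(A ∧ (B ⊕ B)) ⊕ B = min(1, 0.02 + 0.01) = min(1, 0.03) = 0.03
B ⊕ C = min(1, 0.01 + 0.80) = min(1, 0.81) = 0.81
A ⊕ B = min(1, 0.23 + 0.01) = min(1, 0.24) = 0.24
C ∧ (A ⊕ B) = min(0.80, 0.24) = 0.24
(B ⊕ C) ∧ (C ∧ (A ⊕ B)) = min(0.81, 0.24) = 0.24
((A ∧ (B ⊕ B)) ⊕ B) ∧ ((B ⊕ C) ∧ (C ∧ (A ⊕ B))) = min(0.03, 0.24) = 0.03
¬(((A ∧ (B ⊕ B)) ⊕ B) ∧ ((B ⊕ C) ∧ (C ∧ (A ⊕ B)))) = 1 − 0.03 = 0.97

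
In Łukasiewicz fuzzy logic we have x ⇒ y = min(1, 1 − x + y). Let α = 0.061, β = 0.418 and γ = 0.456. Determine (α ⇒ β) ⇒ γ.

α ⇒ β = min(1, 1 − 0.061 + 0.418) = min(1, 1.357) = 1.000
(α ⇒ β) ⇒ γ = min(1, 1 − 1.000 + 0.456) = min(1, 0.456) = 0.456

0.456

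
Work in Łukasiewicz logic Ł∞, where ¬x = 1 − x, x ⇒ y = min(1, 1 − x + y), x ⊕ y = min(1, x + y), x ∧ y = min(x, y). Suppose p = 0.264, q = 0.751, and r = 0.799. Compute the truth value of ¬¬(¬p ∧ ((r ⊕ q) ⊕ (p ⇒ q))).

0.736

¬p = 1 − 0.264 = 0.736
r ⊕ q = min(1, 0.799 + 0.751) = min(1, 1.550) = 1.000
p ⇒ q = min(1, 1 − 0.264 + 0.751) = min(1, 1.487) = 1.000
(r ⊕ q) ⊕ (p ⇒ q) = min(1, 1.000 + 1.000) = min(1, 2.000) = 1.000
¬p ∧ ((r ⊕ q) ⊕ (p ⇒ q)) = min(0.736, 1.000) = 0.736
¬(¬p ∧ ((r ⊕ q) ⊕ (p ⇒ q))) = 1 − 0.736 = 0.264
¬¬(¬p ∧ ((r ⊕ q) ⊕ (p ⇒ q))) = 1 − 0.264 = 0.736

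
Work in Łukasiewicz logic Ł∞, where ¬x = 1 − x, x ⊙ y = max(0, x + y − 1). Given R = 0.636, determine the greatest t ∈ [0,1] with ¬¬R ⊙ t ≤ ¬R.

¬R = 1 − 0.636 = 0.364
¬¬R = 1 − 0.364 = 0.636
So the left factor is ¬¬R = 0.636.
So the right-hand bound is ¬R = 0.364.
The residuum of the Łukasiewicz t-norm gives the supremum: min(1, 1 − 0.636 + 0.364).
1 − 0.636 + 0.364 = 0.728, so t = min(1, 0.728) = 0.728.
Check: 0.636 ⊙ 0.728 = max(0, 0.364) = 0.364 ≤ 0.364.

0.728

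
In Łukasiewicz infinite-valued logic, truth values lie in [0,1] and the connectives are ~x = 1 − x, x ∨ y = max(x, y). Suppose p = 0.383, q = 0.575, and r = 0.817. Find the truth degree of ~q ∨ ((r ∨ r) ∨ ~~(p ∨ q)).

0.817

~q = 1 − 0.575 = 0.425
r ∨ r = max(0.817, 0.817) = 0.817
p ∨ q = max(0.383, 0.575) = 0.575
~(p ∨ q) = 1 − 0.575 = 0.425
~~(p ∨ q) = 1 − 0.425 = 0.575
(r ∨ r) ∨ ~~(p ∨ q) = max(0.817, 0.575) = 0.817
~q ∨ ((r ∨ r) ∨ ~~(p ∨ q)) = max(0.425, 0.817) = 0.817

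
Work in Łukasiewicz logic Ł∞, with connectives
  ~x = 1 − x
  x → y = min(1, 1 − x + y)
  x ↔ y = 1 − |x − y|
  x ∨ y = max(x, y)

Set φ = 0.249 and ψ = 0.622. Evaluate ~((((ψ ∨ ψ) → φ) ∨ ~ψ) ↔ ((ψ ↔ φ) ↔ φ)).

ψ ∨ ψ = max(0.622, 0.622) = 0.622
(ψ ∨ ψ) → φ = min(1, 1 − 0.622 + 0.249) = min(1, 0.627) = 0.627
~ψ = 1 − 0.622 = 0.378
((ψ ∨ ψ) → φ) ∨ ~ψ = max(0.627, 0.378) = 0.627
ψ ↔ φ = 1 − |0.622 − 0.249| = 1 − 0.373 = 0.627
(ψ ↔ φ) ↔ φ = 1 − |0.627 − 0.249| = 1 − 0.378 = 0.622
(((ψ ∨ ψ) → φ) ∨ ~ψ) ↔ ((ψ ↔ φ) ↔ φ) = 1 − |0.627 − 0.622| = 1 − 0.005 = 0.995
~((((ψ ∨ ψ) → φ) ∨ ~ψ) ↔ ((ψ ↔ φ) ↔ φ)) = 1 − 0.995 = 0.005

0.005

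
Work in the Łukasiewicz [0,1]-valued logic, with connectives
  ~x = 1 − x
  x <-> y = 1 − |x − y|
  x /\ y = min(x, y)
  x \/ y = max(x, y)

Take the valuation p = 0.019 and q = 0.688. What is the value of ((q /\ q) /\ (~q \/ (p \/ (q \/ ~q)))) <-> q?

1.000

q /\ q = min(0.688, 0.688) = 0.688
~q = 1 − 0.688 = 0.312
q \/ ~q = max(0.688, 0.312) = 0.688
p \/ (q \/ ~q) = max(0.019, 0.688) = 0.688
~q \/ (p \/ (q \/ ~q)) = max(0.312, 0.688) = 0.688
(q /\ q) /\ (~q \/ (p \/ (q \/ ~q))) = min(0.688, 0.688) = 0.688
((q /\ q) /\ (~q \/ (p \/ (q \/ ~q)))) <-> q = 1 − |0.688 − 0.688| = 1 − 0.000 = 1.000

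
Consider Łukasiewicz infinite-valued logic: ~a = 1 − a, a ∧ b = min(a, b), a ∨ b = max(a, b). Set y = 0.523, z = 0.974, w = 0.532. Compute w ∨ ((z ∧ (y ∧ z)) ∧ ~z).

0.532

y ∧ z = min(0.523, 0.974) = 0.523
z ∧ (y ∧ z) = min(0.974, 0.523) = 0.523
~z = 1 − 0.974 = 0.026
(z ∧ (y ∧ z)) ∧ ~z = min(0.523, 0.026) = 0.026
w ∨ ((z ∧ (y ∧ z)) ∧ ~z) = max(0.532, 0.026) = 0.532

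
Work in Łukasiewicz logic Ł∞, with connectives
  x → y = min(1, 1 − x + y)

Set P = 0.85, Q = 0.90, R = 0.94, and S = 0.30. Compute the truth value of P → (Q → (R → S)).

0.61

R → S = min(1, 1 − 0.94 + 0.30) = min(1, 0.36) = 0.36
Q → (R → S) = min(1, 1 − 0.90 + 0.36) = min(1, 0.46) = 0.46
P → (Q → (R → S)) = min(1, 1 − 0.85 + 0.46) = min(1, 0.61) = 0.61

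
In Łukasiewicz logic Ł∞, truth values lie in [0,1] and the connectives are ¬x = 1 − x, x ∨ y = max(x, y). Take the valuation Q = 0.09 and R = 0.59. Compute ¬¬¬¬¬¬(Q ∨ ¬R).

¬R = 1 − 0.59 = 0.41
Q ∨ ¬R = max(0.09, 0.41) = 0.41
¬(Q ∨ ¬R) = 1 − 0.41 = 0.59
¬¬(Q ∨ ¬R) = 1 − 0.59 = 0.41
¬¬¬(Q ∨ ¬R) = 1 − 0.41 = 0.59
¬¬¬¬(Q ∨ ¬R) = 1 − 0.59 = 0.41
¬¬¬¬¬(Q ∨ ¬R) = 1 − 0.41 = 0.59
¬¬¬¬¬¬(Q ∨ ¬R) = 1 − 0.59 = 0.41

0.41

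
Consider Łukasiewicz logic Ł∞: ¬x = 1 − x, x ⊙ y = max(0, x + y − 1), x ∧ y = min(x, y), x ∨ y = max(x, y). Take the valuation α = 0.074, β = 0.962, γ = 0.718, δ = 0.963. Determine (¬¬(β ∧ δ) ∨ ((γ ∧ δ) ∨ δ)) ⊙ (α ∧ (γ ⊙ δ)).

0.037

β ∧ δ = min(0.962, 0.963) = 0.962
¬(β ∧ δ) = 1 − 0.962 = 0.038
¬¬(β ∧ δ) = 1 − 0.038 = 0.962
γ ∧ δ = min(0.718, 0.963) = 0.718
(γ ∧ δ) ∨ δ = max(0.718, 0.963) = 0.963
¬¬(β ∧ δ) ∨ ((γ ∧ δ) ∨ δ) = max(0.962, 0.963) = 0.963
γ ⊙ δ = max(0, 0.718 + 0.963 − 1) = max(0, 0.681) = 0.681
α ∧ (γ ⊙ δ) = min(0.074, 0.681) = 0.074
(¬¬(β ∧ δ) ∨ ((γ ∧ δ) ∨ δ)) ⊙ (α ∧ (γ ⊙ δ)) = max(0, 0.963 + 0.074 − 1) = max(0, 0.037) = 0.037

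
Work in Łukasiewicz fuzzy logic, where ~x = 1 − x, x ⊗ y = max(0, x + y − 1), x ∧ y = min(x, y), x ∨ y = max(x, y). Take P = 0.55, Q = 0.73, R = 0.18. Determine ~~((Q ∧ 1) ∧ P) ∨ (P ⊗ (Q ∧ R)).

Q ∧ 1 = min(0.73, 1.00) = 0.73
(Q ∧ 1) ∧ P = min(0.73, 0.55) = 0.55
~((Q ∧ 1) ∧ P) = 1 − 0.55 = 0.45
~~((Q ∧ 1) ∧ P) = 1 − 0.45 = 0.55
Q ∧ R = min(0.73, 0.18) = 0.18
P ⊗ (Q ∧ R) = max(0, 0.55 + 0.18 − 1) = max(0, -0.27) = 0.00
~~((Q ∧ 1) ∧ P) ∨ (P ⊗ (Q ∧ R)) = max(0.55, 0.00) = 0.55

0.55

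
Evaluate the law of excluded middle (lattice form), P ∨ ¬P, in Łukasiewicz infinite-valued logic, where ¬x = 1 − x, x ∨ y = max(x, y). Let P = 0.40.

¬P = 1 − 0.40 = 0.60
P ∨ ¬P = max(0.40, 0.60) = 0.60
(The value 0.60 < 1 shows this instance is not satisfied; not a Ł∞-tautology — its value is max(a, 1−a).)

0.60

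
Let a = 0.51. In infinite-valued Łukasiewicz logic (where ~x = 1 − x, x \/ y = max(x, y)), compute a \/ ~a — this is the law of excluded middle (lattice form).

~a = 1 − 0.51 = 0.49
a \/ ~a = max(0.51, 0.49) = 0.51
(The value 0.51 < 1 shows this instance is not satisfied; not a Ł∞-tautology — its value is max(a, 1−a).)

0.51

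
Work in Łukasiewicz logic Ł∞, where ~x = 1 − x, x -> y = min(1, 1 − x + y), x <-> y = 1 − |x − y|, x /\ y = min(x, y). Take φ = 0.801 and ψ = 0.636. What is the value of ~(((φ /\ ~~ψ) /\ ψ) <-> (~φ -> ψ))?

~ψ = 1 − 0.636 = 0.364
~~ψ = 1 − 0.364 = 0.636
φ /\ ~~ψ = min(0.801, 0.636) = 0.636
(φ /\ ~~ψ) /\ ψ = min(0.636, 0.636) = 0.636
~φ = 1 − 0.801 = 0.199
~φ -> ψ = min(1, 1 − 0.199 + 0.636) = min(1, 1.437) = 1.000
((φ /\ ~~ψ) /\ ψ) <-> (~φ -> ψ) = 1 − |0.636 − 1.000| = 1 − 0.364 = 0.636
~(((φ /\ ~~ψ) /\ ψ) <-> (~φ -> ψ)) = 1 − 0.636 = 0.364

0.364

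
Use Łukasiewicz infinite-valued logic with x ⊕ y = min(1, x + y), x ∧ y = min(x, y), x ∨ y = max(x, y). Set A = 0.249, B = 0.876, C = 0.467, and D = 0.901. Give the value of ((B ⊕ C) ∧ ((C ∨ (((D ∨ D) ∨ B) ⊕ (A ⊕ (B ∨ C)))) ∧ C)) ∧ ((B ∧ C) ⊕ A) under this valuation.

0.467

B ⊕ C = min(1, 0.876 + 0.467) = min(1, 1.343) = 1.000
D ∨ D = max(0.901, 0.901) = 0.901
(D ∨ D) ∨ B = max(0.901, 0.876) = 0.901
B ∨ C = max(0.876, 0.467) = 0.876
A ⊕ (B ∨ C) = min(1, 0.249 + 0.876) = min(1, 1.125) = 1.000
((D ∨ D) ∨ B) ⊕ (A ⊕ (B ∨ C)) = min(1, 0.901 + 1.000) = min(1, 1.901) = 1.000
C ∨ (((D ∨ D) ∨ B) ⊕ (A ⊕ (B ∨ C))) = max(0.467, 1.000) = 1.000
(C ∨ (((D ∨ D) ∨ B) ⊕ (A ⊕ (B ∨ C)))) ∧ C = min(1.000, 0.467) = 0.467
(B ⊕ C) ∧ ((C ∨ (((D ∨ D) ∨ B) ⊕ (A ⊕ (B ∨ C)))) ∧ C) = min(1.000, 0.467) = 0.467
B ∧ C = min(0.876, 0.467) = 0.467
(B ∧ C) ⊕ A = min(1, 0.467 + 0.249) = min(1, 0.716) = 0.716
((B ⊕ C) ∧ ((C ∨ (((D ∨ D) ∨ B) ⊕ (A ⊕ (B ∨ C)))) ∧ C)) ∧ ((B ∧ C) ⊕ A) = min(0.467, 0.716) = 0.467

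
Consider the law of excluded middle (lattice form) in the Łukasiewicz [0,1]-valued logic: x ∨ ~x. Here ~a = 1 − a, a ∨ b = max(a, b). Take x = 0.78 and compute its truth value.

0.78

~x = 1 − 0.78 = 0.22
x ∨ ~x = max(0.78, 0.22) = 0.78
(The value 0.78 < 1 shows this instance is not satisfied; not a Ł∞-tautology — its value is max(a, 1−a).)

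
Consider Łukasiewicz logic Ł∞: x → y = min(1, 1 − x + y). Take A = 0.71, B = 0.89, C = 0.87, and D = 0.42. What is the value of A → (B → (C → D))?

C → D = min(1, 1 − 0.87 + 0.42) = min(1, 0.55) = 0.55
B → (C → D) = min(1, 1 − 0.89 + 0.55) = min(1, 0.66) = 0.66
A → (B → (C → D)) = min(1, 1 − 0.71 + 0.66) = min(1, 0.95) = 0.95

0.95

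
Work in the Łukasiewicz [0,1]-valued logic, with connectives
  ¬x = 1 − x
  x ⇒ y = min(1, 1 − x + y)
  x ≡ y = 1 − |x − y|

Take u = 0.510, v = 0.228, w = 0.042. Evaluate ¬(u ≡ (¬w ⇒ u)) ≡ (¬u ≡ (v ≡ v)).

¬w = 1 − 0.042 = 0.958
¬w ⇒ u = min(1, 1 − 0.958 + 0.510) = min(1, 0.552) = 0.552
u ≡ (¬w ⇒ u) = 1 − |0.510 − 0.552| = 1 − 0.042 = 0.958
¬(u ≡ (¬w ⇒ u)) = 1 − 0.958 = 0.042
¬u = 1 − 0.510 = 0.490
v ≡ v = 1 − |0.228 − 0.228| = 1 − 0.000 = 1.000
¬u ≡ (v ≡ v) = 1 − |0.490 − 1.000| = 1 − 0.510 = 0.490
¬(u ≡ (¬w ⇒ u)) ≡ (¬u ≡ (v ≡ v)) = 1 − |0.042 − 0.490| = 1 − 0.448 = 0.552

0.552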